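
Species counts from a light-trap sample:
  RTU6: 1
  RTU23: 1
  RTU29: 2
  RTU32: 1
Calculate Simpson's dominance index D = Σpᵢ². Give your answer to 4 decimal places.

0.2800

Total N = 1+1+2+1 = 5, so the proportions are 0.2, 0.2, 0.4, 0.2 (working shown to 6 dp, full precision carried).
D = 0.2² + 0.2² + 0.4² + 0.2² = 0.040000 + 0.040000 + 0.160000 + 0.040000 = 0.280000.
To 4 decimal places, D = 0.2800.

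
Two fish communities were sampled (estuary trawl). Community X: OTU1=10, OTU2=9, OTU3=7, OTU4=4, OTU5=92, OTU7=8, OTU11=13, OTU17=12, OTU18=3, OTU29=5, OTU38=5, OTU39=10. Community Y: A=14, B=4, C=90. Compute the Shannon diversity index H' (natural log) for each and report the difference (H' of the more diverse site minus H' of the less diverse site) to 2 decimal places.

Community X: N=178, proportions 0.0562, 0.0506, 0.0393, 0.0225, 0.5169, 0.0449, 0.073, 0.0674, 0.0169, 0.0281, 0.0281, 0.0562, giving H' = 1.8099 (working shown to 4 dp, full precision carried).
Community Y: N=108, proportions 0.1296, 0.037, 0.8333, giving H' = 0.5388.
Difference = |1.8099 − 0.5388| = 1.2711, i.e. 1.27 to 2 decimal places.

1.27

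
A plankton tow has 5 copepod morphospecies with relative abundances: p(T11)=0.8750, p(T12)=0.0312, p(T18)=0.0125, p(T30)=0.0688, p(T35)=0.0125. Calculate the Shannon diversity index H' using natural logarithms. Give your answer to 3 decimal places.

Each pᵢ ln pᵢ term (working shown to 5 dp, full precision carried): 0.875×(-0.13353)=-0.11684, 0.0312×(-3.46734)=-0.10818, 0.0125×(-4.38203)=-0.05478, 0.0688×(-2.67655)=-0.18415, 0.0125×(-4.38203)=-0.05478.
Sum = -0.51872, so H' = 0.519.

0.519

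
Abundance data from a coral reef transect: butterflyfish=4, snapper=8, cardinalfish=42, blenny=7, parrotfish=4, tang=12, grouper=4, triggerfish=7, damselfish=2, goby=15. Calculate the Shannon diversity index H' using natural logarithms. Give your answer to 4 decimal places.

1.8985

Total N = 4+8+42+7+4+12+4+7+2+15 = 105, so the proportions are 0.038095, 0.07619, 0.4, 0.066667, 0.038095, 0.114286, 0.038095, 0.066667, 0.019048, 0.142857 (working shown to 6 dp, full precision carried).
Each pᵢ ln pᵢ term: 0.038095×(-3.267666)=-0.124483, 0.07619×(-2.574519)=-0.196154, 0.4×(-0.916291)=-0.366516, 0.066667×(-2.708050)=-0.180537, 0.038095×(-3.267666)=-0.124483, 0.114286×(-2.169054)=-0.247892, 0.038095×(-3.267666)=-0.124483, 0.066667×(-2.708050)=-0.180537, 0.019048×(-3.960813)=-0.075444, 0.142857×(-1.945910)=-0.277987.
Sum = -1.898514, so H' = 1.8985.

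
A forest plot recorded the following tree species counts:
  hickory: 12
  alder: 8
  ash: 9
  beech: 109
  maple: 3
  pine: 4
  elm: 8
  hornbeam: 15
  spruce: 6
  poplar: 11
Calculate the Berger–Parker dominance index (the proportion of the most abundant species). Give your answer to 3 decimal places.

0.589

Total N = 12+8+9+109+3+4+8+15+6+11 = 185, so the proportions are 0.06486, 0.04324, 0.04865, 0.58919, 0.01622, 0.02162, 0.04324, 0.08108, 0.03243, 0.05946 (working shown to 5 dp, full precision carried).
The largest proportion is 0.58919, i.e. d = 0.589 to 3 decimal places.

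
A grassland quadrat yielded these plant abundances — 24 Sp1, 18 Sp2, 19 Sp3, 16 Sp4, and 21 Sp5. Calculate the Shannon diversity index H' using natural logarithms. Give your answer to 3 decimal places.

1.600

Total N = 24+18+19+16+21 = 98, so the proportions are 0.2449, 0.18367, 0.19388, 0.16327, 0.21429 (working shown to 5 dp, full precision carried).
Each pᵢ ln pᵢ term: 0.2449×(-1.40691)=-0.34455, 0.18367×(-1.69460)=-0.31125, 0.19388×(-1.64053)=-0.31806, 0.16327×(-1.81238)=-0.29590, 0.21429×(-1.54045)=-0.33010.
Sum = -1.59986, so H' = 1.600.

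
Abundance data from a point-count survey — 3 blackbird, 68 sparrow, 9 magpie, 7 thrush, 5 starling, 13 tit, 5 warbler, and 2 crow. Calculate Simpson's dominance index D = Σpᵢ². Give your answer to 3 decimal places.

0.397

Total N = 3+68+9+7+5+13+5+2 = 112, so the proportions are 0.02679, 0.60714, 0.08036, 0.0625, 0.04464, 0.11607, 0.04464, 0.01786 (working shown to 5 dp, full precision carried).
D = 0.02679² + 0.60714² + 0.08036² + 0.0625² + 0.04464² + 0.11607² + 0.04464² + 0.01786² = 0.00072 + 0.36862 + 0.00646 + 0.00391 + 0.00199 + 0.01347 + 0.00199 + 0.00032 = 0.39748.
To 3 decimal places, D = 0.397.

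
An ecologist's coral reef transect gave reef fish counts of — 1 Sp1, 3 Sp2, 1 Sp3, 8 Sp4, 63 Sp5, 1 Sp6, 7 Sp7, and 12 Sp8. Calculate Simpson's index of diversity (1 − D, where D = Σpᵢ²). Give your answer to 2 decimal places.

0.54

Total N = 1+3+1+8+63+1+7+12 = 96, so the proportions are 0.0104, 0.0312, 0.0104, 0.0833, 0.6562, 0.0104, 0.0729, 0.125 (working shown to 4 dp, full precision carried).
D = 0.0104² + 0.0312² + 0.0104² + 0.0833² + 0.6562² + 0.0104² + 0.0729² + 0.125² = 0.0001 + 0.0010 + 0.0001 + 0.0069 + 0.4307 + 0.0001 + 0.0053 + 0.0156 = 0.4599.
So 1 − D = 0.5401, i.e. 0.54 to 2 decimal places.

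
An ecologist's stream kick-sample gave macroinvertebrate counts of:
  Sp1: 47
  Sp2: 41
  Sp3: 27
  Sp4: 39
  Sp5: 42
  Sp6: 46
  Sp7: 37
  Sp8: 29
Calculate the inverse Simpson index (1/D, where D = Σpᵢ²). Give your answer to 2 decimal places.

7.76

Total N = 47+41+27+39+42+46+37+29 = 308, so the proportions are 0.152597, 0.133117, 0.087662, 0.126623, 0.136364, 0.149351, 0.12013, 0.094156 (working shown to 6 dp, full precision carried).
D = 0.152597² + 0.133117² + 0.087662² + 0.126623² + 0.136364² + 0.149351² + 0.12013² + 0.094156² = 0.023286 + 0.017720 + 0.007685 + 0.016033 + 0.018595 + 0.022306 + 0.014431 + 0.008865 = 0.128921.
So 1/D = 7.7567, i.e. 7.76 to 2 decimal places.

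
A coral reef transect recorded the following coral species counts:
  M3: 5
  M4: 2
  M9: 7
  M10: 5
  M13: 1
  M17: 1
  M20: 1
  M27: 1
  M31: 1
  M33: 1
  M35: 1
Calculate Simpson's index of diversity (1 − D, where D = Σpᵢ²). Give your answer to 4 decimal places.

0.8373

Total N = 5+2+7+5+1+1+1+1+1+1+1 = 26, so the proportions are 0.192308, 0.076923, 0.269231, 0.192308, 0.038462, 0.038462, 0.038462, 0.038462, 0.038462, 0.038462, 0.038462 (working shown to 6 dp, full precision carried).
D = 0.192308² + 0.076923² + 0.269231² + 0.192308² + 0.038462² + 0.038462² + 0.038462² + 0.038462² + 0.038462² + 0.038462² + 0.038462² = 0.036982 + 0.005917 + 0.072485 + 0.036982 + 0.001479 + 0.001479 + 0.001479 + 0.001479 + 0.001479 + 0.001479 + 0.001479 = 0.162722.
So 1 − D = 0.837278, i.e. 0.8373 to 4 decimal places.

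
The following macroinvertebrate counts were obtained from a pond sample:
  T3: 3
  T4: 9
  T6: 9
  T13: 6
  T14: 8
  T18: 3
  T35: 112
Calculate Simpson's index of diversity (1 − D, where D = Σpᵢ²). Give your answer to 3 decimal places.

Total N = 3+9+9+6+8+3+112 = 150, so the proportions are 0.02, 0.06, 0.06, 0.04, 0.05333, 0.02, 0.74667 (working shown to 5 dp, full precision carried).
D = 0.02² + 0.06² + 0.06² + 0.04² + 0.05333² + 0.02² + 0.74667² = 0.00040 + 0.00360 + 0.00360 + 0.00160 + 0.00284 + 0.00040 + 0.55751 = 0.56996.
So 1 − D = 0.43004, i.e. 0.430 to 3 decimal places.

0.430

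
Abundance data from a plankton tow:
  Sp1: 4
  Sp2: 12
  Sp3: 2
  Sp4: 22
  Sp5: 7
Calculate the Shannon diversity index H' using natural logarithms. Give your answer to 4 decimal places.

1.3315

Total N = 4+12+2+22+7 = 47, so the proportions are 0.085106, 0.255319, 0.042553, 0.468085, 0.148936 (working shown to 6 dp, full precision carried).
Each pᵢ ln pᵢ term: 0.085106×(-2.463853)=-0.209690, 0.255319×(-1.365241)=-0.348572, 0.042553×(-3.157000)=-0.134340, 0.468085×(-0.759105)=-0.355326, 0.148936×(-1.904237)=-0.283610.
Sum = -1.331538, so H' = 1.3315.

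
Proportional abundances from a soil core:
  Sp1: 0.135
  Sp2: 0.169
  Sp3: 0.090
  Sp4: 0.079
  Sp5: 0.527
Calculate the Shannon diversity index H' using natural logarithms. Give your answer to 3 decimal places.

1.326

Each pᵢ ln pᵢ term (working shown to 5 dp, full precision carried): 0.135×(-2.00248)=-0.27033, 0.169×(-1.77786)=-0.30046, 0.09×(-2.40795)=-0.21672, 0.079×(-2.53831)=-0.20053, 0.527×(-0.64055)=-0.33757.
Sum = -1.32561, so H' = 1.326.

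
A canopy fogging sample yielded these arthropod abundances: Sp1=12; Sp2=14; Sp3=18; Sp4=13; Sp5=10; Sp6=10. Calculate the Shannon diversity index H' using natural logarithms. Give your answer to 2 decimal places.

1.77

Total N = 12+14+18+13+10+10 = 77, so the proportions are 0.1558, 0.1818, 0.2338, 0.1688, 0.1299, 0.1299 (working shown to 4 dp, full precision carried).
Each pᵢ ln pᵢ term: 0.1558×(-1.8589)=-0.2897, 0.1818×(-1.7047)=-0.3100, 0.2338×(-1.4534)=-0.3398, 0.1688×(-1.7789)=-0.3003, 0.1299×(-2.0412)=-0.2651, 0.1299×(-2.0412)=-0.2651.
Sum = -1.7699, so H' = 1.77.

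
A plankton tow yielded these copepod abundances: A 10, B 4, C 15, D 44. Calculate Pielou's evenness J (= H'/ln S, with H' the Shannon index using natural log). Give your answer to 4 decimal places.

Total N = 10+4+15+44 = 73, so the proportions are 0.136986, 0.054795, 0.205479, 0.60274 (working shown to 6 dp, full precision carried).
H' = −Σ pᵢ ln pᵢ = −((-0.272312) + (-0.159132) + (-0.325153) + (-0.305149)) = 1.061745.
With S = 4 species, ln S = 1.386294, so J = 1.061745/1.386294 = 0.765887, i.e. 0.7659 to 4 decimal places.

0.7659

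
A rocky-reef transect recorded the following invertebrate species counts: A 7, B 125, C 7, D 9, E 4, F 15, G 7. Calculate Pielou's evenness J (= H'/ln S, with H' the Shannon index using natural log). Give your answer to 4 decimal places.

Total N = 7+125+7+9+4+15+7 = 174, so the proportions are 0.04023, 0.718391, 0.04023, 0.051724, 0.022989, 0.086207, 0.04023 (working shown to 6 dp, full precision carried).
H' = −Σ pᵢ ln pᵢ = −((-0.129264) + (-0.237602) + (-0.129264) + (-0.153198) + (-0.086730) + (-0.211294) + (-0.129264)) = 1.076617.
With S = 7 species, ln S = 1.945910, so J = 1.076617/1.945910 = 0.553272, i.e. 0.5533 to 4 decimal places.

0.5533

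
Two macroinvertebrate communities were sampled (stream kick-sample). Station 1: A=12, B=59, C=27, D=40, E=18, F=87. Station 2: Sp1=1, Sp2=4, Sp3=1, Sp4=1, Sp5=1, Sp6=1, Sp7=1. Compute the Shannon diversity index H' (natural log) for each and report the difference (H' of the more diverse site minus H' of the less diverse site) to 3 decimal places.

0.154

Station 1: N=243, proportions 0.04938, 0.2428, 0.11111, 0.16461, 0.07407, 0.35802, giving H' = 1.59390 (working shown to 5 dp, full precision carried).
Station 2: N=10, proportions 0.1, 0.4, 0.1, 0.1, 0.1, 0.1, 0.1, giving H' = 1.74807.
Difference = |1.59390 − 1.74807| = 0.15417, i.e. 0.154 to 3 decimal places.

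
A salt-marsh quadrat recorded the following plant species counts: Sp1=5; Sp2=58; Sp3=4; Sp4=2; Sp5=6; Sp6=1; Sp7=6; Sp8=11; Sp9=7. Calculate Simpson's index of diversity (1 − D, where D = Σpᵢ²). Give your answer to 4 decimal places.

0.6348

Total N = 5+58+4+2+6+1+6+11+7 = 100, so the proportions are 0.05, 0.58, 0.04, 0.02, 0.06, 0.01, 0.06, 0.11, 0.07 (working shown to 6 dp, full precision carried).
D = 0.05² + 0.58² + 0.04² + 0.02² + 0.06² + 0.01² + 0.06² + 0.11² + 0.07² = 0.002500 + 0.336400 + 0.001600 + 0.000400 + 0.003600 + 0.000100 + 0.003600 + 0.012100 + 0.004900 = 0.365200.
So 1 − D = 0.634800, i.e. 0.6348 to 4 decimal places.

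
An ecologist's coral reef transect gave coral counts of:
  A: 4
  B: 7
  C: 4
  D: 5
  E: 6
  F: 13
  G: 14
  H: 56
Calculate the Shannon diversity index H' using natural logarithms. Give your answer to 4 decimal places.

Total N = 4+7+4+5+6+13+14+56 = 109, so the proportions are 0.036697, 0.06422, 0.036697, 0.045872, 0.055046, 0.119266, 0.12844, 0.513761 (working shown to 6 dp, full precision carried).
Each pᵢ ln pᵢ term: 0.036697×(-3.305054)=-0.121286, 0.06422×(-2.745438)=-0.176313, 0.036697×(-3.305054)=-0.121286, 0.045872×(-3.081910)=-0.141372, 0.055046×(-2.899588)=-0.159610, 0.119266×(-2.126399)=-0.253607, 0.12844×(-2.052291)=-0.263597, 0.513761×(-0.665996)=-0.342163.
Sum = -1.579235, so H' = 1.5792.

1.5792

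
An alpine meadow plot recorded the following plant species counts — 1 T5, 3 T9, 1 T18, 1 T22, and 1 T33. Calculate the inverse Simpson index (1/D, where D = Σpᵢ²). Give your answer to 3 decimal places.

3.769

Total N = 1+3+1+1+1 = 7, so the proportions are 0.1428571, 0.4285714, 0.1428571, 0.1428571, 0.1428571 (working shown to 7 dp, full precision carried).
D = 0.1428571² + 0.4285714² + 0.1428571² + 0.1428571² + 0.1428571² = 0.0204082 + 0.1836735 + 0.0204082 + 0.0204082 + 0.0204082 = 0.2653061.
So 1/D = 3.76923, i.e. 3.769 to 3 decimal places.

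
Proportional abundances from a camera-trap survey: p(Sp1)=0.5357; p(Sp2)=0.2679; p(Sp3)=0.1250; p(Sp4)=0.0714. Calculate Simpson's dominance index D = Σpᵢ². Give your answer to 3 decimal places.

D = 0.5357² + 0.2679² + 0.125² + 0.0714² = 0.28697 + 0.07177 + 0.01562 + 0.00510 = 0.37947 (working shown to 5 dp, full precision carried).
To 3 decimal places, D = 0.379.

0.379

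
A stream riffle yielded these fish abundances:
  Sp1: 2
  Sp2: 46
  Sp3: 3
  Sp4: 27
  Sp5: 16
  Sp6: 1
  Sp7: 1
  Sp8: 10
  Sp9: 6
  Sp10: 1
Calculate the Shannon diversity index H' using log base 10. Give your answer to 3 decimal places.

0.716

Total N = 2+46+3+27+16+1+1+10+6+1 = 113, so the proportions are 0.0177, 0.40708, 0.02655, 0.23894, 0.14159, 0.00885, 0.00885, 0.0885, 0.0531, 0.00885 (working shown to 5 dp, full precision carried).
Each pᵢ log₁₀ pᵢ term: 0.0177×(-1.75205)=-0.03101, 0.40708×(-0.39032)=-0.15889, 0.02655×(-1.57596)=-0.04184, 0.23894×(-0.62171)=-0.14855, 0.14159×(-0.84896)=-0.12021, 0.00885×(-2.05308)=-0.01817, 0.00885×(-2.05308)=-0.01817, 0.0885×(-1.05308)=-0.09319, 0.0531×(-1.27493)=-0.06770, 0.00885×(-2.05308)=-0.01817.
Sum = -0.71589, so H' = 0.716.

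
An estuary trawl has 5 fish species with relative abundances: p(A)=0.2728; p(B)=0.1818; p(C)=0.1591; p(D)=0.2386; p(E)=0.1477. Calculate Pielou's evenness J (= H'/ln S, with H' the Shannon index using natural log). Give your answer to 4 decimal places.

H' = −Σ pᵢ ln pᵢ = −((-0.354372) + (-0.309941) + (-0.292461) + (-0.341906) + (-0.282487)) = 1.581167 (working shown to 6 dp, full precision carried).
With S = 5 species, ln S = 1.609438, so J = 1.581167/1.609438 = 0.982434, i.e. 0.9824 to 4 decimal places.

0.9824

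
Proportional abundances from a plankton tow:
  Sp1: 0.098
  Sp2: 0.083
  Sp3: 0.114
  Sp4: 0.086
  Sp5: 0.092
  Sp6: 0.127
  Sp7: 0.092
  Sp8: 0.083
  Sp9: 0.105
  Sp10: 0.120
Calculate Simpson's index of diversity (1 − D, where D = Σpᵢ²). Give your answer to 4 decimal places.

0.8977

D = 0.098² + 0.083² + 0.114² + 0.086² + 0.092² + 0.127² + 0.092² + 0.083² + 0.105² + 0.12² = 0.009604 + 0.006889 + 0.012996 + 0.007396 + 0.008464 + 0.016129 + 0.008464 + 0.006889 + 0.011025 + 0.014400 = 0.102256 (working shown to 6 dp, full precision carried).
So 1 − D = 0.897744, i.e. 0.8977 to 4 decimal places.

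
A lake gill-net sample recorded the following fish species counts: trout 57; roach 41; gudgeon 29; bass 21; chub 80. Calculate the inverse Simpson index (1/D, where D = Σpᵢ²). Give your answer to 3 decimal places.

4.122

Total N = 57+41+29+21+80 = 228, so the proportions are 0.25, 0.1798246, 0.127193, 0.0921053, 0.3508772 (working shown to 7 dp, full precision carried).
D = 0.25² + 0.1798246² + 0.127193² + 0.0921053² + 0.3508772² = 0.0625000 + 0.0323369 + 0.0161781 + 0.0084834 + 0.1231148 = 0.2426131.
So 1/D = 4.12179, i.e. 4.122 to 3 decimal places.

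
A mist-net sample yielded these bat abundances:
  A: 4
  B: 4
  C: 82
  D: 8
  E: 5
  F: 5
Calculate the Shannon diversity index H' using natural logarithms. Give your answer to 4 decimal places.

0.9305

Total N = 4+4+82+8+5+5 = 108, so the proportions are 0.037037, 0.037037, 0.759259, 0.074074, 0.046296, 0.046296 (working shown to 6 dp, full precision carried).
Each pᵢ ln pᵢ term: 0.037037×(-3.295837)=-0.122068, 0.037037×(-3.295837)=-0.122068, 0.759259×(-0.275412)=-0.209109, 0.074074×(-2.602690)=-0.192792, 0.046296×(-3.072693)=-0.142254, 0.046296×(-3.072693)=-0.142254.
Sum = -0.930546, so H' = 0.9305.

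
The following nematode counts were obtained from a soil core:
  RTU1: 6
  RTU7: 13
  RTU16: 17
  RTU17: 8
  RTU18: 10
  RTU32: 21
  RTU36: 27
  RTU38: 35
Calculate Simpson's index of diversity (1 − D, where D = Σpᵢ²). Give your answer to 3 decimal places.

Total N = 6+13+17+8+10+21+27+35 = 137, so the proportions are 0.0438, 0.09489, 0.12409, 0.05839, 0.07299, 0.15328, 0.19708, 0.25547 (working shown to 5 dp, full precision carried).
D = 0.0438² + 0.09489² + 0.12409² + 0.05839² + 0.07299² + 0.15328² + 0.19708² + 0.25547² = 0.00192 + 0.00900 + 0.01540 + 0.00341 + 0.00533 + 0.02350 + 0.03884 + 0.06527 = 0.16266.
So 1 − D = 0.83734, i.e. 0.837 to 3 decimal places.

0.837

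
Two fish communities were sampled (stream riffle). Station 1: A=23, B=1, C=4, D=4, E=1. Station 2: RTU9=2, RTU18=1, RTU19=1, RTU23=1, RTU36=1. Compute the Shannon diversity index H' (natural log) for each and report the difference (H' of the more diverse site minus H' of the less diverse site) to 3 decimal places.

0.586

Station 1: N=33, proportions 0.69697, 0.0303, 0.12121, 0.12121, 0.0303, giving H' = 0.97509 (working shown to 5 dp, full precision carried).
Station 2: N=6, proportions 0.33333, 0.16667, 0.16667, 0.16667, 0.16667, giving H' = 1.56071.
Difference = |0.97509 − 1.56071| = 0.58562, i.e. 0.586 to 3 decimal places.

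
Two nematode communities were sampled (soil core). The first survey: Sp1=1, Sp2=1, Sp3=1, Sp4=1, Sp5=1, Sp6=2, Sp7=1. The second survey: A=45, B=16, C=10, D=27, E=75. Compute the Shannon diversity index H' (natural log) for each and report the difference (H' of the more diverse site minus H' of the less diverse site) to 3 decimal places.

0.519

The first survey: N=8, proportions 0.125, 0.125, 0.125, 0.125, 0.125, 0.25, 0.125, giving H' = 1.90615 (working shown to 5 dp, full precision carried).
The second survey: N=173, proportions 0.26012, 0.09249, 0.0578, 0.15607, 0.43353, giving H' = 1.38747.
Difference = |1.90615 − 1.38747| = 0.51868, i.e. 0.519 to 3 decimal places.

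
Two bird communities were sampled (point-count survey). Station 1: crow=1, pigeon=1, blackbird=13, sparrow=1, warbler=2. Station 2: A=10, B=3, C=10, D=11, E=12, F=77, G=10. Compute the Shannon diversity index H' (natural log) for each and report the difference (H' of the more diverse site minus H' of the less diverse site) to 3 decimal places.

Station 1: N=18, proportions 0.05556, 0.05556, 0.72222, 0.05556, 0.11111, giving H' = 0.96089 (working shown to 5 dp, full precision carried).
Station 2: N=133, proportions 0.07519, 0.02256, 0.07519, 0.08271, 0.09023, 0.57895, 0.07519, giving H' = 1.40883.
Difference = |0.96089 − 1.40883| = 0.44794, i.e. 0.448 to 3 decimal places.

0.448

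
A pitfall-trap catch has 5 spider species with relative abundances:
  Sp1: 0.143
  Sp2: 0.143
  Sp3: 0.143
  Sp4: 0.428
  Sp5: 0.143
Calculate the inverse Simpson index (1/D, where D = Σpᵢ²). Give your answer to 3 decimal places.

D = 0.143² + 0.143² + 0.143² + 0.428² + 0.143² = 0.0204490 + 0.0204490 + 0.0204490 + 0.1831840 + 0.0204490 = 0.2649800 (working shown to 7 dp, full precision carried).
So 1/D = 3.77387, i.e. 3.774 to 3 decimal places.

3.774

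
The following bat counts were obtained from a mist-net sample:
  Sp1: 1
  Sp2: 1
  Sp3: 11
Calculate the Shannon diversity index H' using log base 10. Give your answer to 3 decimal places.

0.233

Total N = 1+1+11 = 13, so the proportions are 0.07692, 0.07692, 0.84615 (working shown to 5 dp, full precision carried).
Each pᵢ log₁₀ pᵢ term: 0.07692×(-1.11394)=-0.08569, 0.07692×(-1.11394)=-0.08569, 0.84615×(-0.07255)=-0.06139.
Sum = -0.23276, so H' = 0.233.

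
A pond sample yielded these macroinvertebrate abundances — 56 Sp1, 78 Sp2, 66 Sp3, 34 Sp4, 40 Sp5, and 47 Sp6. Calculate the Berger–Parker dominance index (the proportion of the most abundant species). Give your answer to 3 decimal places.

Total N = 56+78+66+34+40+47 = 321, so the proportions are 0.17445, 0.24299, 0.20561, 0.10592, 0.12461, 0.14642 (working shown to 5 dp, full precision carried).
The largest proportion is 0.24299, i.e. d = 0.243 to 3 decimal places.

0.243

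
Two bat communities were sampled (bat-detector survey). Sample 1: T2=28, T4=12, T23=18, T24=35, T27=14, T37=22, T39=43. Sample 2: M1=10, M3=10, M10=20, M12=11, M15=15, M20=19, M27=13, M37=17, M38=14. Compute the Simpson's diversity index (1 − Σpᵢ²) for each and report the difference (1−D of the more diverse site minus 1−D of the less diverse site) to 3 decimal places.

Sample 1: N=172, proportions 0.16279, 0.06977, 0.10465, 0.20349, 0.0814, 0.12791, 0.25, giving 1−D = 0.83079 (working shown to 5 dp, full precision carried).
Sample 2: N=129, proportions 0.07752, 0.07752, 0.15504, 0.08527, 0.11628, 0.14729, 0.10078, 0.13178, 0.10853, giving 1−D = 0.88216.
Difference = |0.83079 − 0.88216| = 0.05137, i.e. 0.051 to 3 decimal places.

0.051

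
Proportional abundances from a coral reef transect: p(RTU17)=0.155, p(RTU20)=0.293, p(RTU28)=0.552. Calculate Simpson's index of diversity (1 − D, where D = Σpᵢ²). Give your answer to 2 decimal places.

0.59

D = 0.155² + 0.293² + 0.552² = 0.0240 + 0.0858 + 0.3047 = 0.4146 (working shown to 4 dp, full precision carried).
So 1 − D = 0.5854, i.e. 0.59 to 2 decimal places.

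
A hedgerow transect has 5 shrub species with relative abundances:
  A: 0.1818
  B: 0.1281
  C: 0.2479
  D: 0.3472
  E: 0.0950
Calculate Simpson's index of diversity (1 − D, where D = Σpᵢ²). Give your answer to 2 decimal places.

0.76

D = 0.1818² + 0.1281² + 0.2479² + 0.3472² + 0.095² = 0.0331 + 0.0164 + 0.0615 + 0.1205 + 0.0090 = 0.2405 (working shown to 4 dp, full precision carried).
So 1 − D = 0.7595, i.e. 0.76 to 2 decimal places.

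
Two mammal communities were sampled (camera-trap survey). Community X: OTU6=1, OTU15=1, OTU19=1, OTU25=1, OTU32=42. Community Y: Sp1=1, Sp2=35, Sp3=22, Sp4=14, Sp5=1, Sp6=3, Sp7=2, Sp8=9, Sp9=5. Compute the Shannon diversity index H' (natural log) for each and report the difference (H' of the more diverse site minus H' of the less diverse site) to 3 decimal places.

Community X: N=46, proportions 0.0217391, 0.0217391, 0.0217391, 0.0217391, 0.9130435, giving H' = 0.4159865 (working shown to 7 dp, full precision carried).
Community Y: N=92, proportions 0.0108696, 0.3804348, 0.2391304, 0.1521739, 0.0108696, 0.0326087, 0.0217391, 0.0978261, 0.0543478, giving H' = 1.6751444.
Difference = |0.4159865 − 1.6751444| = 1.2591579, i.e. 1.259 to 3 decimal places.

1.259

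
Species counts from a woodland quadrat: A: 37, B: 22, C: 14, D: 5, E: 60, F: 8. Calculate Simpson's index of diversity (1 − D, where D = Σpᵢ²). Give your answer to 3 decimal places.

0.731

Total N = 37+22+14+5+60+8 = 146, so the proportions are 0.25342, 0.15068, 0.09589, 0.03425, 0.41096, 0.05479 (working shown to 5 dp, full precision carried).
D = 0.25342² + 0.15068² + 0.09589² + 0.03425² + 0.41096² + 0.05479² = 0.06422 + 0.02271 + 0.00919 + 0.00117 + 0.16889 + 0.00300 = 0.26919.
So 1 − D = 0.73081, i.e. 0.731 to 3 decimal places.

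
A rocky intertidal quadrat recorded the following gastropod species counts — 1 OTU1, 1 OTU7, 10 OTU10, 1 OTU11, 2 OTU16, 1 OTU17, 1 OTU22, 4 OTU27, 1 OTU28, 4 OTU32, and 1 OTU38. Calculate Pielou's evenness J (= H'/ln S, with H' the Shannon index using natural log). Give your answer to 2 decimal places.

0.83

Total N = 1+1+10+1+2+1+1+4+1+4+1 = 27, so the proportions are 0.037, 0.037, 0.3704, 0.037, 0.0741, 0.037, 0.037, 0.1481, 0.037, 0.1481, 0.037 (working shown to 4 dp, full precision carried).
H' = −Σ pᵢ ln pᵢ = −((-0.1221) + (-0.1221) + (-0.3679) + (-0.1221) + (-0.1928) + (-0.1221) + (-0.1221) + (-0.2829) + (-0.1221) + (-0.2829) + (-0.1221)) = 1.9809.
With S = 11 species, ln S = 2.3979, so J = 1.9809/2.3979 = 0.8261, i.e. 0.83 to 2 decimal places.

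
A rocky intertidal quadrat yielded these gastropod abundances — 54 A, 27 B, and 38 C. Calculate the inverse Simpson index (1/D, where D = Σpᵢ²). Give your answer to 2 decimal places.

2.78

Total N = 54+27+38 = 119, so the proportions are 0.45378, 0.22689, 0.31933 (working shown to 5 dp, full precision carried).
D = 0.45378² + 0.22689² + 0.31933² = 0.20592 + 0.05148 + 0.10197 = 0.35937.
So 1/D = 2.7827, i.e. 2.78 to 2 decimal places.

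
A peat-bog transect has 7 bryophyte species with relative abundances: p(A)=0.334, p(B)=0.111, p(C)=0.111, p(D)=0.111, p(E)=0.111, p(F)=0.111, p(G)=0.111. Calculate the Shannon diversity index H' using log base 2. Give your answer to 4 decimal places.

Each pᵢ log₂ pᵢ term (working shown to 6 dp, full precision carried): 0.334×(-1.582080)=-0.528415, 0.111×(-3.171368)=-0.352022, 0.111×(-3.171368)=-0.352022, 0.111×(-3.171368)=-0.352022, 0.111×(-3.171368)=-0.352022, 0.111×(-3.171368)=-0.352022, 0.111×(-3.171368)=-0.352022.
Sum = -2.640546, so H' = 2.6405.

2.6405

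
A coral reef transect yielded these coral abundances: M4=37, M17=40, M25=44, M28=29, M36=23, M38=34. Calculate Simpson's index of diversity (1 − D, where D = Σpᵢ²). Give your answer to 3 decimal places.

Total N = 37+40+44+29+23+34 = 207, so the proportions are 0.17874, 0.19324, 0.21256, 0.1401, 0.11111, 0.16425 (working shown to 5 dp, full precision carried).
D = 0.17874² + 0.19324² + 0.21256² + 0.1401² + 0.11111² + 0.16425² = 0.03195 + 0.03734 + 0.04518 + 0.01963 + 0.01235 + 0.02698 = 0.17342.
So 1 − D = 0.82658, i.e. 0.827 to 3 decimal places.

0.827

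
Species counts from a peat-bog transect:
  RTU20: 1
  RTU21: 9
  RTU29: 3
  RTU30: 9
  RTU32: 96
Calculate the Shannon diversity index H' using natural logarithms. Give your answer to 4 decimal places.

0.6942

Total N = 1+9+3+9+96 = 118, so the proportions are 0.008475, 0.076271, 0.025424, 0.076271, 0.813559 (working shown to 6 dp, full precision carried).
Each pᵢ ln pᵢ term: 0.008475×(-4.770685)=-0.040430, 0.076271×(-2.573460)=-0.196281, 0.025424×(-3.672072)=-0.093358, 0.076271×(-2.573460)=-0.196281, 0.813559×(-0.206336)=-0.167867.
Sum = -0.694216, so H' = 0.6942.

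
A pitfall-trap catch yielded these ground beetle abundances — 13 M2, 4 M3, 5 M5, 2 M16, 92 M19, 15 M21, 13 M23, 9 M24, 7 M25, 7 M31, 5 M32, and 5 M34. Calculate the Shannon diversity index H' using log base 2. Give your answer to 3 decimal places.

Total N = 13+4+5+2+92+15+13+9+7+7+5+5 = 177, so the proportions are 0.07345, 0.0226, 0.02825, 0.0113, 0.51977, 0.08475, 0.07345, 0.05085, 0.03955, 0.03955, 0.02825, 0.02825 (working shown to 5 dp, full precision carried).
Each pᵢ log₂ pᵢ term: 0.07345×(-3.76717)=-0.27668, 0.0226×(-5.46761)=-0.12356, 0.02825×(-5.14568)=-0.14536, 0.0113×(-6.46761)=-0.07308, 0.51977×(-0.94404)=-0.49069, 0.08475×(-3.56071)=-0.30176, 0.07345×(-3.76717)=-0.27668, 0.05085×(-4.29768)=-0.21853, 0.03955×(-4.66025)=-0.18430, 0.03955×(-4.66025)=-0.18430, 0.02825×(-5.14568)=-0.14536, 0.02825×(-5.14568)=-0.14536.
Sum = -2.56566, so H' = 2.566.

2.566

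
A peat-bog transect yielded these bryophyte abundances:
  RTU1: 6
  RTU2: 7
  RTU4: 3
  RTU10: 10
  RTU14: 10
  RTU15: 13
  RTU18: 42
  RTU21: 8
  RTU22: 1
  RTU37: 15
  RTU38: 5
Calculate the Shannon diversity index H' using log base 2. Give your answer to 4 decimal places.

2.9473

Total N = 6+7+3+10+10+13+42+8+1+15+5 = 120, so the proportions are 0.05, 0.058333, 0.025, 0.083333, 0.083333, 0.108333, 0.35, 0.066667, 0.008333, 0.125, 0.041667 (working shown to 6 dp, full precision carried).
Each pᵢ log₂ pᵢ term: 0.05×(-4.321928)=-0.216096, 0.058333×(-4.099536)=-0.239140, 0.025×(-5.321928)=-0.133048, 0.083333×(-3.584963)=-0.298747, 0.083333×(-3.584963)=-0.298747, 0.108333×(-3.206451)=-0.347366, 0.35×(-1.514573)=-0.530101, 0.066667×(-3.906891)=-0.260459, 0.008333×(-6.906891)=-0.057557, 0.125×(-3.000000)=-0.375000, 0.041667×(-4.584963)=-0.191040.
Sum = -2.947301, so H' = 2.9473.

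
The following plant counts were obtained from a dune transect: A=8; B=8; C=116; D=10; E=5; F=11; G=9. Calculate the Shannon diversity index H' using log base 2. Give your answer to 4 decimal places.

Total N = 8+8+116+10+5+11+9 = 167, so the proportions are 0.047904, 0.047904, 0.694611, 0.05988, 0.02994, 0.065868, 0.053892 (working shown to 6 dp, full precision carried).
Each pᵢ log₂ pᵢ term: 0.047904×(-4.383704)=-0.209998, 0.047904×(-4.383704)=-0.209998, 0.694611×(-0.525723)=-0.365173, 0.05988×(-4.061776)=-0.243220, 0.02994×(-5.061776)=-0.151550, 0.065868×(-3.924273)=-0.258485, 0.053892×(-4.213779)=-0.227090.
Sum = -1.665514, so H' = 1.6655.

1.6655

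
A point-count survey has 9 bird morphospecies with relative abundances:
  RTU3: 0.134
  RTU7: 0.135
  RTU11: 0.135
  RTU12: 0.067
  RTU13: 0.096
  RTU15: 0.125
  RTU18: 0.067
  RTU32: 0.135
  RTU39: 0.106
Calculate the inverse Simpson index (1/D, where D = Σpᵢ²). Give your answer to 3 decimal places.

D = 0.134² + 0.135² + 0.135² + 0.067² + 0.096² + 0.125² + 0.067² + 0.135² + 0.106² = 0.0179560 + 0.0182250 + 0.0182250 + 0.0044890 + 0.0092160 + 0.0156250 + 0.0044890 + 0.0182250 + 0.0112360 = 0.1176860 (working shown to 7 dp, full precision carried).
So 1/D = 8.49719, i.e. 8.497 to 3 decimal places.

8.497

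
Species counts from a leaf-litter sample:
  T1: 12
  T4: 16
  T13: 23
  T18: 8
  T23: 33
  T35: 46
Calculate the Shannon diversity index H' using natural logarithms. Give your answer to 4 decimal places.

1.6343

Total N = 12+16+23+8+33+46 = 138, so the proportions are 0.086957, 0.115942, 0.166667, 0.057971, 0.23913, 0.333333 (working shown to 6 dp, full precision carried).
Each pᵢ ln pᵢ term: 0.086957×(-2.442347)=-0.212378, 0.115942×(-2.154665)=-0.249816, 0.166667×(-1.791759)=-0.298627, 0.057971×(-2.847812)=-0.165091, 0.23913×(-1.430746)=-0.342135, 0.333333×(-1.098612)=-0.366204.
Sum = -1.634250, so H' = 1.6343.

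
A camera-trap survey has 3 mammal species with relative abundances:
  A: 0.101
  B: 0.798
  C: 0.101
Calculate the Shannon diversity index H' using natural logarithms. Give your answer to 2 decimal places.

Each pᵢ ln pᵢ term (working shown to 4 dp, full precision carried): 0.101×(-2.2926)=-0.2316, 0.798×(-0.2256)=-0.1801, 0.101×(-2.2926)=-0.2316.
Sum = -0.6432, so H' = 0.64.

0.64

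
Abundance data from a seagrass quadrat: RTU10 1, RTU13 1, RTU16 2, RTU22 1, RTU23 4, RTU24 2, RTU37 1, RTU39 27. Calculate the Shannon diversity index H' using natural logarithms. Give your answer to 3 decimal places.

Total N = 1+1+2+1+4+2+1+27 = 39, so the proportions are 0.02564, 0.02564, 0.05128, 0.02564, 0.10256, 0.05128, 0.02564, 0.69231 (working shown to 5 dp, full precision carried).
Each pᵢ ln pᵢ term: 0.02564×(-3.66356)=-0.09394, 0.02564×(-3.66356)=-0.09394, 0.05128×(-2.97041)=-0.15233, 0.02564×(-3.66356)=-0.09394, 0.10256×(-2.27727)=-0.23357, 0.05128×(-2.97041)=-0.15233, 0.02564×(-3.66356)=-0.09394, 0.69231×(-0.36772)=-0.25458.
Sum = -1.16855, so H' = 1.169.

1.169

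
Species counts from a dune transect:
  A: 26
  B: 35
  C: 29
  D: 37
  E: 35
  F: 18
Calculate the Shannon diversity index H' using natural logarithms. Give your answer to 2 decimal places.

1.77

Total N = 26+35+29+37+35+18 = 180, so the proportions are 0.1444, 0.1944, 0.1611, 0.2056, 0.1944, 0.1 (working shown to 4 dp, full precision carried).
Each pᵢ ln pᵢ term: 0.1444×(-1.9349)=-0.2795, 0.1944×(-1.6376)=-0.3184, 0.1611×(-1.8257)=-0.2941, 0.2056×(-1.5820)=-0.3252, 0.1944×(-1.6376)=-0.3184, 0.1×(-2.3026)=-0.2303.
Sum = -1.7659, so H' = 1.77.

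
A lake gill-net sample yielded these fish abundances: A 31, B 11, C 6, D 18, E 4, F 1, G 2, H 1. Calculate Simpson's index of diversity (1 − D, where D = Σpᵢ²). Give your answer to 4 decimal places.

Total N = 31+11+6+18+4+1+2+1 = 74, so the proportions are 0.418919, 0.148649, 0.081081, 0.243243, 0.054054, 0.013514, 0.027027, 0.013514 (working shown to 6 dp, full precision carried).
D = 0.418919² + 0.148649² + 0.081081² + 0.243243² + 0.054054² + 0.013514² + 0.027027² + 0.013514² = 0.175493 + 0.022096 + 0.006574 + 0.059167 + 0.002922 + 0.000183 + 0.000730 + 0.000183 = 0.267348.
So 1 − D = 0.732652, i.e. 0.7327 to 4 decimal places.

0.7327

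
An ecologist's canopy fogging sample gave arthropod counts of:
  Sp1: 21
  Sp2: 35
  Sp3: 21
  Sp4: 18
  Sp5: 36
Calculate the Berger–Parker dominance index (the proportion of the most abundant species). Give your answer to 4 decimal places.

0.2748

Total N = 21+35+21+18+36 = 131, so the proportions are 0.160305, 0.267176, 0.160305, 0.137405, 0.274809 (working shown to 6 dp, full precision carried).
The largest proportion is 0.274809, i.e. d = 0.2748 to 4 decimal places.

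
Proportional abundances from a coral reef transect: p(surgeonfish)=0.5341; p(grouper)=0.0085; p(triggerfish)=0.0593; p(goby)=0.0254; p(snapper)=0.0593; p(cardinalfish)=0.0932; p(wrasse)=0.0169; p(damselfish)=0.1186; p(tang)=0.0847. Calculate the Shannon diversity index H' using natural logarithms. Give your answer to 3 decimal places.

1.556

Each pᵢ ln pᵢ term (working shown to 5 dp, full precision carried): 0.5341×(-0.62717)=-0.33497, 0.0085×(-4.76769)=-0.04053, 0.0593×(-2.82515)=-0.16753, 0.0254×(-3.67301)=-0.09329, 0.0593×(-2.82515)=-0.16753, 0.0932×(-2.37301)=-0.22116, 0.0169×(-4.08044)=-0.06896, 0.1186×(-2.13200)=-0.25286, 0.0847×(-2.46864)=-0.20909.
Sum = -1.55593, so H' = 1.556.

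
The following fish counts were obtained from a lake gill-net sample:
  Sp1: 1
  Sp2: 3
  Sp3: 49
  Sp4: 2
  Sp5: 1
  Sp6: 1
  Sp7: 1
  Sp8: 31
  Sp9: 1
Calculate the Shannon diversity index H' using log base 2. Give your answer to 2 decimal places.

1.65

Total N = 1+3+49+2+1+1+1+31+1 = 90, so the proportions are 0.0111, 0.0333, 0.5444, 0.0222, 0.0111, 0.0111, 0.0111, 0.3444, 0.0111 (working shown to 4 dp, full precision carried).
Each pᵢ log₂ pᵢ term: 0.0111×(-6.4919)=-0.0721, 0.0333×(-4.9069)=-0.1636, 0.5444×(-0.8771)=-0.4776, 0.0222×(-5.4919)=-0.1220, 0.0111×(-6.4919)=-0.0721, 0.0111×(-6.4919)=-0.0721, 0.0111×(-6.4919)=-0.0721, 0.3444×(-1.5377)=-0.5296, 0.0111×(-6.4919)=-0.0721.
Sum = -1.6535, so H' = 1.65.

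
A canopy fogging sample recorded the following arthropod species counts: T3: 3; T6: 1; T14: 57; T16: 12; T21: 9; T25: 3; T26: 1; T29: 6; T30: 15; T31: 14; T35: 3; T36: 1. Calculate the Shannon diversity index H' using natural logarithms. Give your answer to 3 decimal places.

Total N = 3+1+57+12+9+3+1+6+15+14+3+1 = 125, so the proportions are 0.024, 0.008, 0.456, 0.096, 0.072, 0.024, 0.008, 0.048, 0.12, 0.112, 0.024, 0.008 (working shown to 5 dp, full precision carried).
Each pᵢ ln pᵢ term: 0.024×(-3.72970)=-0.08951, 0.008×(-4.82831)=-0.03863, 0.456×(-0.78526)=-0.35808, 0.096×(-2.34341)=-0.22497, 0.072×(-2.63109)=-0.18944, 0.024×(-3.72970)=-0.08951, 0.008×(-4.82831)=-0.03863, 0.048×(-3.03655)=-0.14575, 0.12×(-2.12026)=-0.25443, 0.112×(-2.18926)=-0.24520, 0.024×(-3.72970)=-0.08951, 0.008×(-4.82831)=-0.03863.
Sum = -1.80229, so H' = 1.802.

1.802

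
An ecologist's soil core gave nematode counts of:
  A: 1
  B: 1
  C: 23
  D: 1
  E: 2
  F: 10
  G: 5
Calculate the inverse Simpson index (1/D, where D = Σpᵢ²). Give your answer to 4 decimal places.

Total N = 1+1+23+1+2+10+5 = 43, so the proportions are 0.0232558, 0.0232558, 0.5348837, 0.0232558, 0.0465116, 0.2325581, 0.1162791 (working shown to 7 dp, full precision carried).
D = 0.0232558² + 0.0232558² + 0.5348837² + 0.0232558² + 0.0465116² + 0.2325581² + 0.1162791² = 0.0005408 + 0.0005408 + 0.2861006 + 0.0005408 + 0.0021633 + 0.0540833 + 0.0135208 = 0.3574905.
So 1/D = 2.797277, i.e. 2.7973 to 4 decimal places.

2.7973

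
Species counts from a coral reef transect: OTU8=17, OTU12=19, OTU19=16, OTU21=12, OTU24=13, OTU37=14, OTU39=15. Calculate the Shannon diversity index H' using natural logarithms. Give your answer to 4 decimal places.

Total N = 17+19+16+12+13+14+15 = 106, so the proportions are 0.160377, 0.179245, 0.150943, 0.113208, 0.122642, 0.132075, 0.141509 (working shown to 6 dp, full precision carried).
Each pᵢ ln pᵢ term: 0.160377×(-1.830226)=-0.293527, 0.179245×(-1.719000)=-0.308123, 0.150943×(-1.890850)=-0.285411, 0.113208×(-2.178532)=-0.246626, 0.122642×(-2.098490)=-0.257362, 0.132075×(-2.024382)=-0.267371, 0.141509×(-1.955389)=-0.276706.
Sum = -1.935126, so H' = 1.9351.

1.9351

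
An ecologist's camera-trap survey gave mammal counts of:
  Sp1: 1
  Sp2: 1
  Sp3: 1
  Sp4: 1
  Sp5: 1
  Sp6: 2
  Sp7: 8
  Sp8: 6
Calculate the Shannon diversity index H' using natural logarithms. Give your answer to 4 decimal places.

1.6744

Total N = 1+1+1+1+1+2+8+6 = 21, so the proportions are 0.047619, 0.047619, 0.047619, 0.047619, 0.047619, 0.095238, 0.380952, 0.285714 (working shown to 6 dp, full precision carried).
Each pᵢ ln pᵢ term: 0.047619×(-3.044522)=-0.144977, 0.047619×(-3.044522)=-0.144977, 0.047619×(-3.044522)=-0.144977, 0.047619×(-3.044522)=-0.144977, 0.047619×(-3.044522)=-0.144977, 0.095238×(-2.351375)=-0.223941, 0.380952×(-0.965081)=-0.367650, 0.285714×(-1.252763)=-0.357932.
Sum = -1.674409, so H' = 1.6744.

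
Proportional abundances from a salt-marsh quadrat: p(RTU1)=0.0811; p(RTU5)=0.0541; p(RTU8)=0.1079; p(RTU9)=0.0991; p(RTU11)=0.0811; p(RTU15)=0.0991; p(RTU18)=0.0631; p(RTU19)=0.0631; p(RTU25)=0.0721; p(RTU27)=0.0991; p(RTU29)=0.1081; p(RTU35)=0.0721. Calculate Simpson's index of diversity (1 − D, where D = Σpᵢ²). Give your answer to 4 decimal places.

D = 0.0811² + 0.0541² + 0.1079² + 0.0991² + 0.0811² + 0.0991² + 0.0631² + 0.0631² + 0.0721² + 0.0991² + 0.1081² + 0.0721² = 0.006577 + 0.002927 + 0.011642 + 0.009821 + 0.006577 + 0.009821 + 0.003982 + 0.003982 + 0.005198 + 0.009821 + 0.011686 + 0.005198 = 0.087232 (working shown to 6 dp, full precision carried).
So 1 − D = 0.912768, i.e. 0.9128 to 4 decimal places.

0.9128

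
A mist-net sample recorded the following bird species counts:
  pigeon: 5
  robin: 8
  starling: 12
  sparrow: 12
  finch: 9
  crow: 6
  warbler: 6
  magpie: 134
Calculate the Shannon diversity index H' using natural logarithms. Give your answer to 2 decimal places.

Total N = 5+8+12+12+9+6+6+134 = 192, so the proportions are 0.026, 0.0417, 0.0625, 0.0625, 0.0469, 0.0312, 0.0312, 0.6979 (working shown to 4 dp, full precision carried).
Each pᵢ ln pᵢ term: 0.026×(-3.6481)=-0.0950, 0.0417×(-3.1781)=-0.1324, 0.0625×(-2.7726)=-0.1733, 0.0625×(-2.7726)=-0.1733, 0.0469×(-3.0603)=-0.1435, 0.0312×(-3.4657)=-0.1083, 0.0312×(-3.4657)=-0.1083, 0.6979×(-0.3597)=-0.2510.
Sum = -1.1851, so H' = 1.19.

1.19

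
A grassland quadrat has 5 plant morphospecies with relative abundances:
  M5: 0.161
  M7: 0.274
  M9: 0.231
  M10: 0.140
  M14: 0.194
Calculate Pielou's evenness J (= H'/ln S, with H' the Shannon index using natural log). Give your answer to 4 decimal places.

H' = −Σ pᵢ ln pᵢ = −((-0.294042) + (-0.354728) + (-0.338493) + (-0.275256) + (-0.318140)) = 1.580659 (working shown to 6 dp, full precision carried).
With S = 5 species, ln S = 1.609438, so J = 1.580659/1.609438 = 0.982119, i.e. 0.9821 to 4 decimal places.

0.9821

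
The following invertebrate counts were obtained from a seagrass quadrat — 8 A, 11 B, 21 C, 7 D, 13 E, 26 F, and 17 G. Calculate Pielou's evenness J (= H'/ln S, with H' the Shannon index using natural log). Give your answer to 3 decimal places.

Total N = 8+11+21+7+13+26+17 = 103, so the proportions are 0.07767, 0.1068, 0.20388, 0.06796, 0.12621, 0.25243, 0.16505 (working shown to 5 dp, full precision carried).
H' = −Σ pᵢ ln pᵢ = −((-0.19847) + (-0.23889) + (-0.32422) + (-0.18274) + (-0.26123) + (-0.34750) + (-0.29734)) = 1.85038.
With S = 7 species, ln S = 1.94591, so J = 1.85038/1.94591 = 0.95091, i.e. 0.951 to 3 decimal places.

0.951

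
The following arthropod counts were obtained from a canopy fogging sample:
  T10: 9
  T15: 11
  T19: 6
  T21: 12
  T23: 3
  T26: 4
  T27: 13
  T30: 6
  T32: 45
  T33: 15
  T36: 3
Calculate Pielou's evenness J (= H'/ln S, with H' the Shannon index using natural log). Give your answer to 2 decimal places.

Total N = 9+11+6+12+3+4+13+6+45+15+3 = 127, so the proportions are 0.0709, 0.0866, 0.0472, 0.0945, 0.0236, 0.0315, 0.1024, 0.0472, 0.3543, 0.1181, 0.0236 (working shown to 4 dp, full precision carried).
H' = −Σ pᵢ ln pᵢ = −((-0.1876) + (-0.2119) + (-0.1442) + (-0.2229) + (-0.0885) + (-0.1089) + (-0.2333) + (-0.1442) + (-0.3676) + (-0.2523) + (-0.0885)) = 2.0499.
With S = 11 species, ln S = 2.3979, so J = 2.0499/2.3979 = 0.8549, i.e. 0.85 to 2 decimal places.

0.85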